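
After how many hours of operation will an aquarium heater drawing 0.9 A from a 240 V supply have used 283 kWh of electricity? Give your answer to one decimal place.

Power = 0.9 A × 240 V = 216 W = 0.216 kW
Hours = 283 kWh ÷ 0.216 kW = 1310.2 h

1310.2 h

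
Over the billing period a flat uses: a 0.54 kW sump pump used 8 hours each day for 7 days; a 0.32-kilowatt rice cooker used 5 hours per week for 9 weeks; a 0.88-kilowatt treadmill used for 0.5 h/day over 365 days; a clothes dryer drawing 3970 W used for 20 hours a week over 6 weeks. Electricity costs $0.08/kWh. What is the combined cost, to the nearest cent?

$54.53

sump pump: Runtime = 8 h/day × 7 days = 56 h
sump pump: 0.54 kW × 56 h = 30.24 kWh
rice cooker: Runtime = 5 h/week × 9 weeks = 45 h
rice cooker: 0.32 kW × 45 h = 14.4 kWh
treadmill: Runtime = 0.5 h/day × 365 days = 182.5 h
treadmill: 0.88 kW × 182.5 h = 160.6 kWh
clothes dryer: Runtime = 20 h/week × 6 weeks = 120 h
clothes dryer: 3.97 kW × 120 h = 476.4 kWh
Total energy = 681.64 kWh
Cost = 681.64 × $0.08 = $54.53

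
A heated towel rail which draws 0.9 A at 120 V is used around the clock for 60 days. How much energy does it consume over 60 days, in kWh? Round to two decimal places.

Power = 0.9 A × 120 V = 108 W = 0.108 kW
Runtime = 24 h × 60 = 1440 h
Energy = 0.108 kW × 1440 h = 155.52 kWh

155.52 kWh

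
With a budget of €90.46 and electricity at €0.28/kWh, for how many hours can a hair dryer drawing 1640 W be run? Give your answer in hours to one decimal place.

197.0 h

Energy available = €90.46 ÷ €0.28/kWh = 323.0714 kWh
Hours = 323.0714 kWh ÷ 1.64 kW = 197.0 h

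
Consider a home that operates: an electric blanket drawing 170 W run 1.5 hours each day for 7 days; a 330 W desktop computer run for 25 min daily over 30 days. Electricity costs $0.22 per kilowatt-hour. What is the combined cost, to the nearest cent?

electric blanket: Runtime = 1.5 h/day × 7 days = 10.5 h
electric blanket: 0.17 kW × 10.5 h = 1.785 kWh
desktop computer: Runtime = 25 min × 30 = 750 min = 12.5 h
desktop computer: 0.33 kW × 12.5 h = 4.125 kWh
Total energy = 5.91 kWh
Cost = 5.91 × $0.22 = $1.30

$1.30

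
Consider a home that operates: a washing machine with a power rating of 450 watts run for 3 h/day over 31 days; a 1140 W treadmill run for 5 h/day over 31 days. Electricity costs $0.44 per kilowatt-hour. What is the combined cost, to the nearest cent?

$96.16

washing machine: Runtime = 3 h/day × 31 days = 93 h
washing machine: 0.45 kW × 93 h = 41.85 kWh
treadmill: Runtime = 5 h/day × 31 days = 155 h
treadmill: 1.14 kW × 155 h = 176.7 kWh
Total energy = 218.55 kWh
Cost = 218.55 × $0.44 = $96.16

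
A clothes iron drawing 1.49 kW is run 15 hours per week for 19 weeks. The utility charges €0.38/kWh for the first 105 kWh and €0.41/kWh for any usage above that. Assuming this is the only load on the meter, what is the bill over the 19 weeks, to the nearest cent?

€170.96

Runtime = 15 h/week × 19 weeks = 285 h
Energy = 1.49 kW × 285 h = 424.65 kWh
Tier 1 (0–105 kWh): 105 × €0.38 = €39.9
Above 105 kWh: 319.65 × €0.41 = €131.0565
Bill = €170.96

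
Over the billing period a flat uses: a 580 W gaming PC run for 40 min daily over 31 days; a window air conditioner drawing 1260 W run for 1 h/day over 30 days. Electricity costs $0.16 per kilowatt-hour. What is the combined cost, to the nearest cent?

gaming PC: Runtime = 40 min × 31 = 1240 min = 20.666666… h
gaming PC: 0.58 kW × 20.666666… h = 11.986666… kWh
window air conditioner: Runtime = 1 h/day × 30 days = 30 h
window air conditioner: 1.26 kW × 30 h = 37.8 kWh
Total energy = 49.786666… kWh
Cost = 49.786666… × $0.16 = $7.97

$7.97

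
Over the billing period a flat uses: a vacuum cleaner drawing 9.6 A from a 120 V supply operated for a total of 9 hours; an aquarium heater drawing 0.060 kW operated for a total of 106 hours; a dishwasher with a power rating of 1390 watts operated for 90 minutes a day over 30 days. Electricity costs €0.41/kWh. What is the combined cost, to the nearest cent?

vacuum cleaner: Power = 9.6 A × 120 V = 1152 W = 1.152 kW
vacuum cleaner: 1.152 kW × 9 h = 10.368 kWh
aquarium heater: 0.06 kW × 106 h = 6.36 kWh
dishwasher: Runtime = 90 min × 30 = 2700 min = 45 h
dishwasher: 1.39 kW × 45 h = 62.55 kWh
Total energy = 79.278 kWh
Cost = 79.278 × €0.41 = €32.50

€32.50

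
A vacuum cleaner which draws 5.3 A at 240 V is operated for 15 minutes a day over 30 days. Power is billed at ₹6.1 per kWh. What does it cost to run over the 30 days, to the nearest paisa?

Power = 5.3 A × 240 V = 1272 W = 1.272 kW
Runtime = 15 min × 30 = 450 min = 7.5 h
Energy = 1.272 kW × 7.5 h = 9.54 kWh
Cost = 9.54 kWh × ₹6.1/kWh = ₹58.19

₹58.19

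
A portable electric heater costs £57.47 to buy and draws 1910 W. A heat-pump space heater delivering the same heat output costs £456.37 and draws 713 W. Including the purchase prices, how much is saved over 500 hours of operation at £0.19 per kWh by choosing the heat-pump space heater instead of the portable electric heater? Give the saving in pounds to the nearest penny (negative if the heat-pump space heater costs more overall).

-£285.19

portable electric heater: £57.47 + (1910/1000) kW × 500 h × £0.19 = £57.47 + £181.45 = £238.92
heat-pump space heater: £456.37 + (713/1000) kW × 500 h × £0.19 = £456.37 + £67.735 = £524.105
Saving = £238.92 − £524.105 = −£285.185 → -£285.19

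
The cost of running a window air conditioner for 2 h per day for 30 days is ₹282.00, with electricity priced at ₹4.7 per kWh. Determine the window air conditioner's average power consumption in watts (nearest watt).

1000 W

Energy = ₹282.00 ÷ ₹4.7/kWh = 60 kWh
Runtime = 2 h/day × 30 days = 60 h
Power = 60 kWh ÷ 60 h = 1 kW = 1000 W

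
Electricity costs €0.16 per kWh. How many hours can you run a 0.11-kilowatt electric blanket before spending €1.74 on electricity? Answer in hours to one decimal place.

98.9 h

Energy available = €1.74 ÷ €0.16/kWh = 10.875 kWh
Hours = 10.875 kWh ÷ 0.11 kW = 98.9 h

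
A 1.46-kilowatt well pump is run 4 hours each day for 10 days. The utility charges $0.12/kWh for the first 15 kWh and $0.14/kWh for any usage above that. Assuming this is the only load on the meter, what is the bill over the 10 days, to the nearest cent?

Runtime = 4 h/day × 10 days = 40 h
Energy = 1.46 kW × 40 h = 58.4 kWh
Tier 1 (0–15 kWh): 15 × $0.12 = $1.8
Above 15 kWh: 43.4 × $0.14 = $6.076
Bill = $7.88

$7.88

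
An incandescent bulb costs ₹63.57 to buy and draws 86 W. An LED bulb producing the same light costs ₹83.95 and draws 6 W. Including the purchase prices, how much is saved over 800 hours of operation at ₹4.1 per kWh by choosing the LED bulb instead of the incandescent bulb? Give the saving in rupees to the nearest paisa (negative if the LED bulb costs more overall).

₹242.02

incandescent bulb: ₹63.57 + (86/1000) kW × 800 h × ₹4.1 = ₹63.57 + ₹282.08 = ₹345.65
LED bulb: ₹83.95 + (6/1000) kW × 800 h × ₹4.1 = ₹83.95 + ₹19.68 = ₹103.63
Saving = ₹345.65 − ₹103.63 = ₹242.02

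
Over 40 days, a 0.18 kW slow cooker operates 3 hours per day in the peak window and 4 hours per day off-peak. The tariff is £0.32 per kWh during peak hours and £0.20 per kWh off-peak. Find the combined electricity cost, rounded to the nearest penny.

£12.67

Peak energy = 0.18 kW × 3 h × 40 = 21.6 kWh
Off-peak energy = 0.18 kW × 4 h × 40 = 28.8 kWh
Cost = 21.6 × £0.32 + 28.8 × £0.20 = £6.912 + £5.76 = £12.67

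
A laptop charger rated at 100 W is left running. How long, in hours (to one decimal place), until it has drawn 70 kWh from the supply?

Hours = 70 kWh ÷ 0.1 kW = 700.0 h

700.0 h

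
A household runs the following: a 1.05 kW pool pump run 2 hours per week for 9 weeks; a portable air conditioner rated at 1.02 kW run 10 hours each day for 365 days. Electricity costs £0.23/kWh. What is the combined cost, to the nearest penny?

pool pump: Runtime = 2 h/week × 9 weeks = 18 h
pool pump: 1.05 kW × 18 h = 18.9 kWh
portable air conditioner: Runtime = 10 h/day × 365 days = 3650 h
portable air conditioner: 1.02 kW × 3650 h = 3723 kWh
Total energy = 3741.9 kWh
Cost = 3741.9 × £0.23 = £860.64

£860.64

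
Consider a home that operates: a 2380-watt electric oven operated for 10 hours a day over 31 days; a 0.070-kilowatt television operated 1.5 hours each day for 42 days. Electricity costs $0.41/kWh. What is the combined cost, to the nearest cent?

$304.31

electric oven: Runtime = 10 h/day × 31 days = 310 h
electric oven: 2.38 kW × 310 h = 737.8 kWh
television: Runtime = 1.5 h/day × 42 days = 63 h
television: 0.07 kW × 63 h = 4.41 kWh
Total energy = 742.21 kWh
Cost = 742.21 × $0.41 = $304.31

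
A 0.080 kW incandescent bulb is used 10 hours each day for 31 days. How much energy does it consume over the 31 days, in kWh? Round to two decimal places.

Runtime = 10 h/day × 31 days = 310 h
Energy = 0.08 kW × 310 h = 24.8 kWh

24.80 kWh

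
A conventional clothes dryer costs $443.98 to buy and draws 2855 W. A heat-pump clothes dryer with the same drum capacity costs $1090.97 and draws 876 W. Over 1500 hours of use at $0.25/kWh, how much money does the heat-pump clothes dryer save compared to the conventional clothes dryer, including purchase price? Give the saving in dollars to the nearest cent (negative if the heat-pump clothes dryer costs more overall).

$95.14

conventional clothes dryer: $443.98 + (2855/1000) kW × 1500 h × $0.25 = $443.98 + $1070.625 = $1514.605
heat-pump clothes dryer: $1090.97 + (876/1000) kW × 1500 h × $0.25 = $1090.97 + $328.5 = $1419.47
Saving = $1514.605 − $1419.47 = $95.135 → $95.14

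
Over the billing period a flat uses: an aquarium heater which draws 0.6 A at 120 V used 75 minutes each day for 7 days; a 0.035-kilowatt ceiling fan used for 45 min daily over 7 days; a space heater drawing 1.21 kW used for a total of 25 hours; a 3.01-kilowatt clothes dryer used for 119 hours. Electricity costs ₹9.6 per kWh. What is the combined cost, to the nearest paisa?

₹3736.84

aquarium heater: Power = 0.6 A × 120 V = 72 W = 0.072 kW
aquarium heater: Runtime = 75 min × 7 = 525 min = 8.75 h
aquarium heater: 0.072 kW × 8.75 h = 0.63 kWh
ceiling fan: Runtime = 45 min × 7 = 315 min = 5.25 h
ceiling fan: 0.035 kW × 5.25 h = 0.18375 kWh
space heater: 1.21 kW × 25 h = 30.25 kWh
clothes dryer: 3.01 kW × 119 h = 358.19 kWh
Total energy = 389.25375 kWh
Cost = 389.25375 × ₹9.6 = ₹3736.84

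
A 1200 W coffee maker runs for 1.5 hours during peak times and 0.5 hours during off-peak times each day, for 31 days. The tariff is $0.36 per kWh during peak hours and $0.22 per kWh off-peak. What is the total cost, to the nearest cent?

Peak energy = 1.2 kW × 1.5 h × 31 = 55.8 kWh
Off-peak energy = 1.2 kW × 0.5 h × 31 = 18.6 kWh
Cost = 55.8 × $0.36 + 18.6 × $0.22 = $20.088 + $4.092 = $24.18

$24.18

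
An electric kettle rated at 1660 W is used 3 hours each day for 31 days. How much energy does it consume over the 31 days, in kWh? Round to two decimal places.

Runtime = 3 h/day × 31 days = 93 h
Energy = 1.66 kW × 93 h = 154.38 kWh

154.38 kWh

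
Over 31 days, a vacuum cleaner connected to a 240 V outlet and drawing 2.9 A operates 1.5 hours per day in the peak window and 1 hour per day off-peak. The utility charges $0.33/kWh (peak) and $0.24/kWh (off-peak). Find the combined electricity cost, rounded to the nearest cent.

$15.86

Power = 2.9 A × 240 V = 696 W = 0.696 kW
Peak energy = 0.696 kW × 1.5 h × 31 = 32.364 kWh
Off-peak energy = 0.696 kW × 1 h × 31 = 21.576 kWh
Cost = 32.364 × $0.33 + 21.576 × $0.24 = $10.68012 + $5.17824 = $15.86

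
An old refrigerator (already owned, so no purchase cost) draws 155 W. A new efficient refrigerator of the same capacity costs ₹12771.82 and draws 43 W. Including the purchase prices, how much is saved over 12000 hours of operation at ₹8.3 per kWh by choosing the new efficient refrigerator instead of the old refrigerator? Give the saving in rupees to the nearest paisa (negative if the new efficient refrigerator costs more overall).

old refrigerator: ₹0.00 + (155/1000) kW × 12000 h × ₹8.3 = ₹0.00 + ₹15438 = ₹15438
new efficient refrigerator: ₹12771.82 + (43/1000) kW × 12000 h × ₹8.3 = ₹12771.82 + ₹4282.8 = ₹17054.62
Saving = ₹15438 − ₹17054.62 = −₹1616.62

-₹1616.62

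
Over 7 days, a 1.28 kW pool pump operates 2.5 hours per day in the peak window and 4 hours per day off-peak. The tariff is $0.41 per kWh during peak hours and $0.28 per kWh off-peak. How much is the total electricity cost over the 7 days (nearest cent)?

Peak energy = 1.28 kW × 2.5 h × 7 = 22.4 kWh
Off-peak energy = 1.28 kW × 4 h × 7 = 35.84 kWh
Cost = 22.4 × $0.41 + 35.84 × $0.28 = $9.184 + $10.0352 = $19.22

$19.22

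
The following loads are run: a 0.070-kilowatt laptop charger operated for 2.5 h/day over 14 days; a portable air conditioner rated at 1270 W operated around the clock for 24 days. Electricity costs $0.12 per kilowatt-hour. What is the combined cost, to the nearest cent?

$88.08

laptop charger: Runtime = 2.5 h/day × 14 days = 35 h
laptop charger: 0.07 kW × 35 h = 2.45 kWh
portable air conditioner: Runtime = 24 h × 24 = 576 h
portable air conditioner: 1.27 kW × 576 h = 731.52 kWh
Total energy = 733.97 kWh
Cost = 733.97 × $0.12 = $88.08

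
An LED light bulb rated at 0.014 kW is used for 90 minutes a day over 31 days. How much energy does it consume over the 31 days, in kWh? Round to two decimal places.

Runtime = 90 min × 31 = 2790 min = 46.5 h
Energy = 0.014 kW × 46.5 h = 0.651 kWh ≈ 0.65 kWh

0.65 kWh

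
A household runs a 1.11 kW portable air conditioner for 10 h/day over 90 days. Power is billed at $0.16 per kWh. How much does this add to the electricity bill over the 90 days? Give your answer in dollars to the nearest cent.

Runtime = 10 h/day × 90 days = 900 h
Energy = 1.11 kW × 900 h = 999 kWh
Cost = 999 kWh × $0.16/kWh = $159.84

$159.84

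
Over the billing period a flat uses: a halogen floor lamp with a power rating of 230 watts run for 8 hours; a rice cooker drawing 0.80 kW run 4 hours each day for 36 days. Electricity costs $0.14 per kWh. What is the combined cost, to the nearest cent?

halogen floor lamp: 0.23 kW × 8 h = 1.84 kWh
rice cooker: Runtime = 4 h/day × 36 days = 144 h
rice cooker: 0.8 kW × 144 h = 115.2 kWh
Total energy = 117.04 kWh
Cost = 117.04 × $0.14 = $16.39

$16.39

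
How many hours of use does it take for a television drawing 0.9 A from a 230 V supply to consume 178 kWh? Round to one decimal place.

859.9 h

Power = 0.9 A × 230 V = 207 W = 0.207 kW
Hours = 178 kWh ÷ 0.207 kW = 859.9 h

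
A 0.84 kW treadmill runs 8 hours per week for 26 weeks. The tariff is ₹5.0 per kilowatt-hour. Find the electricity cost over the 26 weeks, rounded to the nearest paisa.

Runtime = 8 h/week × 26 weeks = 208 h
Energy = 0.84 kW × 208 h = 174.72 kWh
Cost = 174.72 kWh × ₹5.0/kWh = ₹873.60

₹873.60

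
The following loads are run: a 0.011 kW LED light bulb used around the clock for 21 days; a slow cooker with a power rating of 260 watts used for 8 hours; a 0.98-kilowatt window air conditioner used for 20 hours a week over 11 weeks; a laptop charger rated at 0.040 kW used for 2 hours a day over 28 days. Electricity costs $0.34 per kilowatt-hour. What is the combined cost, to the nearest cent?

$76.66

LED light bulb: Runtime = 24 h × 21 = 504 h
LED light bulb: 0.011 kW × 504 h = 5.544 kWh
slow cooker: 0.26 kW × 8 h = 2.08 kWh
window air conditioner: Runtime = 20 h/week × 11 weeks = 220 h
window air conditioner: 0.98 kW × 220 h = 215.6 kWh
laptop charger: Runtime = 2 h/day × 28 days = 56 h
laptop charger: 0.04 kW × 56 h = 2.24 kWh
Total energy = 225.464 kWh
Cost = 225.464 × $0.34 = $76.66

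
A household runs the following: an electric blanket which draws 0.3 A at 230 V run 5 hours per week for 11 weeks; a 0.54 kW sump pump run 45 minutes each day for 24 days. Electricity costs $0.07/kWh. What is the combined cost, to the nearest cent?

$0.95

electric blanket: Power = 0.3 A × 230 V = 69 W = 0.069 kW
electric blanket: Runtime = 5 h/week × 11 weeks = 55 h
electric blanket: 0.069 kW × 55 h = 3.795 kWh
sump pump: Runtime = 45 min × 24 = 1080 min = 18 h
sump pump: 0.54 kW × 18 h = 9.72 kWh
Total energy = 13.515 kWh
Cost = 13.515 × $0.07 = $0.95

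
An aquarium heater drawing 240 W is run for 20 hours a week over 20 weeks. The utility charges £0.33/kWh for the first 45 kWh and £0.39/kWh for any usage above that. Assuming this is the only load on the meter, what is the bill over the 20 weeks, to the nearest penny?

Runtime = 20 h/week × 20 weeks = 400 h
Energy = 0.24 kW × 400 h = 96 kWh
Tier 1 (0–45 kWh): 45 × £0.33 = £14.85
Above 45 kWh: 51 × £0.39 = £19.89
Bill = £34.74

£34.74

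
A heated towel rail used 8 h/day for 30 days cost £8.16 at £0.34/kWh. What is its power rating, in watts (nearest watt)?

100 W

Energy = £8.16 ÷ £0.34/kWh = 24 kWh
Runtime = 8 h/day × 30 days = 240 h
Power = 24 kWh ÷ 240 h = 0.1 kW = 100 W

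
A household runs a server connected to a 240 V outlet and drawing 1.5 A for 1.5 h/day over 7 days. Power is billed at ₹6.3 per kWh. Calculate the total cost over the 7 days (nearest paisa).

Power = 1.5 A × 240 V = 360 W = 0.36 kW
Runtime = 1.5 h/day × 7 days = 10.5 h
Energy = 0.36 kW × 10.5 h = 3.78 kWh
Cost = 3.78 kWh × ₹6.3/kWh = ₹23.81

₹23.81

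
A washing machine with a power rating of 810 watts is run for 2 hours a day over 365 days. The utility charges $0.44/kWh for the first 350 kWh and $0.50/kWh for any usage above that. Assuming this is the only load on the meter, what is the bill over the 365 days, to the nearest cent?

$274.65

Runtime = 2 h/day × 365 days = 730 h
Energy = 0.81 kW × 730 h = 591.3 kWh
Tier 1 (0–350 kWh): 350 × $0.44 = $154
Above 350 kWh: 241.3 × $0.50 = $120.65
Bill = $274.65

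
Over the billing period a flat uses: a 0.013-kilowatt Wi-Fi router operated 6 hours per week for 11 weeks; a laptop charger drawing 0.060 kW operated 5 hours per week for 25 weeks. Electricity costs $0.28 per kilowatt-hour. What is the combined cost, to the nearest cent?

$2.34

Wi-Fi router: Runtime = 6 h/week × 11 weeks = 66 h
Wi-Fi router: 0.013 kW × 66 h = 0.858 kWh
laptop charger: Runtime = 5 h/week × 25 weeks = 125 h
laptop charger: 0.06 kW × 125 h = 7.5 kWh
Total energy = 8.358 kWh
Cost = 8.358 × $0.28 = $2.34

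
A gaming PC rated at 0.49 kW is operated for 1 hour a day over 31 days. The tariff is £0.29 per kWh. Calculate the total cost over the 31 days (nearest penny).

Runtime = 1 h/day × 31 days = 31 h
Energy = 0.49 kW × 31 h = 15.19 kWh
Cost = 15.19 kWh × £0.29/kWh = £4.41

£4.41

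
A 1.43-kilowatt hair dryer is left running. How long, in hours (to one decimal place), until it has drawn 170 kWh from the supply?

118.9 h

Hours = 170 kWh ÷ 1.43 kW = 118.9 h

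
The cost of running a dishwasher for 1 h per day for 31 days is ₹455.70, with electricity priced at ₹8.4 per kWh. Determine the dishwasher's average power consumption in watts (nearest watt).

1750 W

Energy = ₹455.70 ÷ ₹8.4/kWh = 54.25 kWh
Runtime = 1 h/day × 31 days = 31 h
Power = 54.25 kWh ÷ 31 h = 1.75 kW = 1750 W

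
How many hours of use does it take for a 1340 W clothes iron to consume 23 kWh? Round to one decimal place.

Hours = 23 kWh ÷ 1.34 kW = 17.2 h

17.2 h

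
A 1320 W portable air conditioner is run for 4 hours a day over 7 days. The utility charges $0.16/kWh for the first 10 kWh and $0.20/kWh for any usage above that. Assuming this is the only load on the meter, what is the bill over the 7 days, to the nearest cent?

Runtime = 4 h/day × 7 days = 28 h
Energy = 1.32 kW × 28 h = 36.96 kWh
Tier 1 (0–10 kWh): 10 × $0.16 = $1.6
Above 10 kWh: 26.96 × $0.20 = $5.392
Bill = $6.99

$6.99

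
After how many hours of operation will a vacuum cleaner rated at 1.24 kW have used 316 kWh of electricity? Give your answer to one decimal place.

Hours = 316 kWh ÷ 1.24 kW = 254.8 h

254.8 h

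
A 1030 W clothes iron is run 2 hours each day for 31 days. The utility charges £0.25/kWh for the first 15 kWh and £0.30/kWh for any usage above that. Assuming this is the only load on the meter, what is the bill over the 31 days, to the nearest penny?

Runtime = 2 h/day × 31 days = 62 h
Energy = 1.03 kW × 62 h = 63.86 kWh
Tier 1 (0–15 kWh): 15 × £0.25 = £3.75
Above 15 kWh: 48.86 × £0.30 = £14.658
Bill = £18.41

£18.41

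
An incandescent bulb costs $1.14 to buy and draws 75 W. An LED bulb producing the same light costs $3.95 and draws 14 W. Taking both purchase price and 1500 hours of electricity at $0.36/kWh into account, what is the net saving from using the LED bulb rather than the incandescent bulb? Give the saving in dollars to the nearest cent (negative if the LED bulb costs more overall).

$30.13

incandescent bulb: $1.14 + (75/1000) kW × 1500 h × $0.36 = $1.14 + $40.5 = $41.64
LED bulb: $3.95 + (14/1000) kW × 1500 h × $0.36 = $3.95 + $7.56 = $11.51
Saving = $41.64 − $11.51 = $30.13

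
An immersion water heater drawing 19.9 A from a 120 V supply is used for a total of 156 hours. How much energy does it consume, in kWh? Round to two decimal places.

372.53 kWh

Power = 19.9 A × 120 V = 2388 W = 2.388 kW
Energy = 2.388 kW × 156 h = 372.528 kWh ≈ 372.53 kWh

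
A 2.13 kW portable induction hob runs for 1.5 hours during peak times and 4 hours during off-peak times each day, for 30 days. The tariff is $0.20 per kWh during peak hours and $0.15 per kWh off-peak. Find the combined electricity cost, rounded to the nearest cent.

Peak energy = 2.13 kW × 1.5 h × 30 = 95.85 kWh
Off-peak energy = 2.13 kW × 4 h × 30 = 255.6 kWh
Cost = 95.85 × $0.20 + 255.6 × $0.15 = $19.17 + $38.34 = $57.51

$57.51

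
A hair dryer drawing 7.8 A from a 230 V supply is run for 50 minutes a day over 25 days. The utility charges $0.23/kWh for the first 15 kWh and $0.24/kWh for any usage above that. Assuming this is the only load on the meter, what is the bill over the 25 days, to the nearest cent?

Power = 7.8 A × 230 V = 1794 W = 1.794 kW
Runtime = 50 min × 25 = 1250 min = 20.833333… h
Energy = 1.794 kW × 20.833333… h = 37.375 kWh
Tier 1 (0–15 kWh): 15 × $0.23 = $3.45
Above 15 kWh: 22.375 × $0.24 = $5.37
Bill = $8.82

$8.82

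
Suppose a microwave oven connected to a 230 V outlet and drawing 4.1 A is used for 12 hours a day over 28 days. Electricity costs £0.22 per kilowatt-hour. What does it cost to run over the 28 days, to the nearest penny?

Power = 4.1 A × 230 V = 943 W = 0.943 kW
Runtime = 12 h/day × 28 days = 336 h
Energy = 0.943 kW × 336 h = 316.848 kWh
Cost = 316.848 kWh × £0.22/kWh = £69.71

£69.71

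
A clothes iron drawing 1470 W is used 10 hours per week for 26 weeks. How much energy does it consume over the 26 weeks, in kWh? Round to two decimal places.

Runtime = 10 h/week × 26 weeks = 260 h
Energy = 1.47 kW × 260 h = 382.2 kWh

382.20 kWh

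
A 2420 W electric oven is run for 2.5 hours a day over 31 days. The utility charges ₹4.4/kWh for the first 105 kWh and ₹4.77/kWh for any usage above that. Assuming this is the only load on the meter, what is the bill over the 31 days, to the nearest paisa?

Runtime = 2.5 h/day × 31 days = 77.5 h
Energy = 2.42 kW × 77.5 h = 187.55 kWh
Tier 1 (0–105 kWh): 105 × ₹4.4 = ₹462
Above 105 kWh: 82.55 × ₹4.77 = ₹393.7635
Bill = ₹855.76

₹855.76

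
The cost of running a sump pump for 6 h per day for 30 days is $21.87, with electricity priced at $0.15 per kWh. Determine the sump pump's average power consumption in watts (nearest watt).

810 W

Energy = $21.87 ÷ $0.15/kWh = 145.8 kWh
Runtime = 6 h/day × 30 days = 180 h
Power = 145.8 kWh ÷ 180 h = 0.81 kW = 810 W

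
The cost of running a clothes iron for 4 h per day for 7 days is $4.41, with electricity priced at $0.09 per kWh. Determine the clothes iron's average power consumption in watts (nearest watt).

1750 W

Energy = $4.41 ÷ $0.09/kWh = 49 kWh
Runtime = 4 h/day × 7 days = 28 h
Power = 49 kWh ÷ 28 h = 1.75 kW = 1750 W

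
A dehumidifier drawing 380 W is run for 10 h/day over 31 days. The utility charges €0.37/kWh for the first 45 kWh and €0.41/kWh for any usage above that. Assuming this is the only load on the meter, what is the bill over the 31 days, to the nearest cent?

€46.50

Runtime = 10 h/day × 31 days = 310 h
Energy = 0.38 kW × 310 h = 117.8 kWh
Tier 1 (0–45 kWh): 45 × €0.37 = €16.65
Above 45 kWh: 72.8 × €0.41 = €29.848
Bill = €46.50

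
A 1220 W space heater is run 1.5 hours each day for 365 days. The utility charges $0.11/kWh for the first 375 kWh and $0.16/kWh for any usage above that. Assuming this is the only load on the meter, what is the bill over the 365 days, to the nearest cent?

$88.12

Runtime = 1.5 h/day × 365 days = 547.5 h
Energy = 1.22 kW × 547.5 h = 667.95 kWh
Tier 1 (0–375 kWh): 375 × $0.11 = $41.25
Above 375 kWh: 292.95 × $0.16 = $46.872
Bill = $88.12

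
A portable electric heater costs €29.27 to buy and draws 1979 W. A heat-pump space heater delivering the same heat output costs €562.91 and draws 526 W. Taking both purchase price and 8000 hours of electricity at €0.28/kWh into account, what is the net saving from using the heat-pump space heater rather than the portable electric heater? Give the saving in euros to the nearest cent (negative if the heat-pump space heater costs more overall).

€2721.08

portable electric heater: €29.27 + (1979/1000) kW × 8000 h × €0.28 = €29.27 + €4432.96 = €4462.23
heat-pump space heater: €562.91 + (526/1000) kW × 8000 h × €0.28 = €562.91 + €1178.24 = €1741.15
Saving = €4462.23 − €1741.15 = €2721.08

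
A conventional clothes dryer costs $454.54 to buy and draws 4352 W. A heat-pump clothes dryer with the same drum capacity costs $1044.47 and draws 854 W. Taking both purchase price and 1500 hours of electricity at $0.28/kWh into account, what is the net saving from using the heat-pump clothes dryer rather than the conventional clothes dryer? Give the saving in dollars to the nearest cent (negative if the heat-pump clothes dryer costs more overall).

conventional clothes dryer: $454.54 + (4352/1000) kW × 1500 h × $0.28 = $454.54 + $1827.84 = $2282.38
heat-pump clothes dryer: $1044.47 + (854/1000) kW × 1500 h × $0.28 = $1044.47 + $358.68 = $1403.15
Saving = $2282.38 − $1403.15 = $879.23

$879.23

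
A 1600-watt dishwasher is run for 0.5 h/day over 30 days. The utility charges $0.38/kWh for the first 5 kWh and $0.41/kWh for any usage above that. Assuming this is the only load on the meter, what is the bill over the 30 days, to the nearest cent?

Runtime = 0.5 h/day × 30 days = 15 h
Energy = 1.6 kW × 15 h = 24 kWh
Tier 1 (0–5 kWh): 5 × $0.38 = $1.9
Above 5 kWh: 19 × $0.41 = $7.79
Bill = $9.69

$9.69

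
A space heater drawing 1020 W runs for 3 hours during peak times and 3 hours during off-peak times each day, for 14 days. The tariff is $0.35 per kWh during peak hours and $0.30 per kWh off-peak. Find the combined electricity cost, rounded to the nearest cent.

Peak energy = 1.02 kW × 3 h × 14 = 42.84 kWh
Off-peak energy = 1.02 kW × 3 h × 14 = 42.84 kWh
Cost = 42.84 × $0.35 + 42.84 × $0.30 = $14.994 + $12.852 = $27.85

$27.85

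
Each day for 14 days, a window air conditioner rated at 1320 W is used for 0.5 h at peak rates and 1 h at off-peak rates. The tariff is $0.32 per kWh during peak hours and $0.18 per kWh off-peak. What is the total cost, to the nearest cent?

$6.28

Peak energy = 1.32 kW × 0.5 h × 14 = 9.24 kWh
Off-peak energy = 1.32 kW × 1 h × 14 = 18.48 kWh
Cost = 9.24 × $0.32 + 18.48 × $0.18 = $2.9568 + $3.3264 = $6.28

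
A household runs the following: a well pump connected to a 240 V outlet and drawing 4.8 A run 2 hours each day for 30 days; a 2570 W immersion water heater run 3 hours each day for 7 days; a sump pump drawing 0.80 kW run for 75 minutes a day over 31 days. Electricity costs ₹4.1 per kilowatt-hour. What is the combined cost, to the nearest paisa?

well pump: Power = 4.8 A × 240 V = 1152 W = 1.152 kW
well pump: Runtime = 2 h/day × 30 days = 60 h
well pump: 1.152 kW × 60 h = 69.12 kWh
immersion water heater: Runtime = 3 h/day × 7 days = 21 h
immersion water heater: 2.57 kW × 21 h = 53.97 kWh
sump pump: Runtime = 75 min × 31 = 2325 min = 38.75 h
sump pump: 0.8 kW × 38.75 h = 31 kWh
Total energy = 154.09 kWh
Cost = 154.09 × ₹4.1 = ₹631.77

₹631.77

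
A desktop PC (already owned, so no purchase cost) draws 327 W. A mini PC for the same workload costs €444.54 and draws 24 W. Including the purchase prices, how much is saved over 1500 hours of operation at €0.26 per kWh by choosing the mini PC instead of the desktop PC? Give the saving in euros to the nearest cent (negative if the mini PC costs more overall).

-€326.37

desktop PC: €0.00 + (327/1000) kW × 1500 h × €0.26 = €0.00 + €127.53 = €127.53
mini PC: €444.54 + (24/1000) kW × 1500 h × €0.26 = €444.54 + €9.36 = €453.9
Saving = €127.53 − €453.9 = −€326.37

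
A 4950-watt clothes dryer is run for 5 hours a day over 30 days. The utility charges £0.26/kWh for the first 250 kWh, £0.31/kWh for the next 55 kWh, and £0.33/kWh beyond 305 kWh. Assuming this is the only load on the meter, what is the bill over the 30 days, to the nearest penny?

Runtime = 5 h/day × 30 days = 150 h
Energy = 4.95 kW × 150 h = 742.5 kWh
Tier 1 (0–250 kWh): 250 × £0.26 = £65
Tier 2 (250–305 kWh): 55 × £0.31 = £17.05
Above 305 kWh: 437.5 × £0.33 = £144.375
Bill = £226.43

£226.43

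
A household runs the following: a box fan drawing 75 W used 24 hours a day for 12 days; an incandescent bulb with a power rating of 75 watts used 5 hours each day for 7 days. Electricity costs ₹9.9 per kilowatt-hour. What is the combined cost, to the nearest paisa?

box fan: Runtime = 24 h × 12 = 288 h
box fan: 0.075 kW × 288 h = 21.6 kWh
incandescent bulb: Runtime = 5 h/day × 7 days = 35 h
incandescent bulb: 0.075 kW × 35 h = 2.625 kWh
Total energy = 24.225 kWh
Cost = 24.225 × ₹9.9 = ₹239.83

₹239.83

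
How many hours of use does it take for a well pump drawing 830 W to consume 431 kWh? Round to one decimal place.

Hours = 431 kWh ÷ 0.83 kW = 519.3 h

519.3 h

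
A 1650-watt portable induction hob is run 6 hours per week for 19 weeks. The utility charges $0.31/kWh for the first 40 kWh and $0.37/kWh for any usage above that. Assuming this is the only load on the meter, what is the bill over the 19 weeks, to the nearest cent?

$67.20

Runtime = 6 h/week × 19 weeks = 114 h
Energy = 1.65 kW × 114 h = 188.1 kWh
Tier 1 (0–40 kWh): 40 × $0.31 = $12.4
Above 40 kWh: 148.1 × $0.37 = $54.797
Bill = $67.20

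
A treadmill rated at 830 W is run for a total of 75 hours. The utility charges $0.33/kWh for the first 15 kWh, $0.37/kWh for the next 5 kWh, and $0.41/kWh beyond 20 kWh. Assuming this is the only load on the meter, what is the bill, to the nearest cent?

Energy = 0.83 kW × 75 h = 62.25 kWh
Tier 1 (0–15 kWh): 15 × $0.33 = $4.95
Tier 2 (15–20 kWh): 5 × $0.37 = $1.85
Above 20 kWh: 42.25 × $0.41 = $17.3225
Bill = $24.12

$24.12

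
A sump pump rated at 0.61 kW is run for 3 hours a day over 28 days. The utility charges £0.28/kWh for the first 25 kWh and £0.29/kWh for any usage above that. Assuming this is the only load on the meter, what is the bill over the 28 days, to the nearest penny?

Runtime = 3 h/day × 28 days = 84 h
Energy = 0.61 kW × 84 h = 51.24 kWh
Tier 1 (0–25 kWh): 25 × £0.28 = £7
Above 25 kWh: 26.24 × £0.29 = £7.6096
Bill = £14.61

£14.61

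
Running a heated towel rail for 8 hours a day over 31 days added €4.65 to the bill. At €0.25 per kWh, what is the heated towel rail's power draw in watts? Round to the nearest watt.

Energy = €4.65 ÷ €0.25/kWh = 18.6 kWh
Runtime = 8 h/day × 31 days = 248 h
Power = 18.6 kWh ÷ 248 h = 0.075 kW = 75 W

75 W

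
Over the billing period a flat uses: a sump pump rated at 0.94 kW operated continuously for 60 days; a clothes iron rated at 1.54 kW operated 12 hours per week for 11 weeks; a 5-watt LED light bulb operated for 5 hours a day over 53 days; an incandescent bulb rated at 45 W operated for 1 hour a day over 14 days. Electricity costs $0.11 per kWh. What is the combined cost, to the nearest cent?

sump pump: Runtime = 24 h × 60 = 1440 h
sump pump: 0.94 kW × 1440 h = 1353.6 kWh
clothes iron: Runtime = 12 h/week × 11 weeks = 132 h
clothes iron: 1.54 kW × 132 h = 203.28 kWh
LED light bulb: Runtime = 5 h/day × 53 days = 265 h
LED light bulb: 0.005 kW × 265 h = 1.325 kWh
incandescent bulb: Runtime = 1 h/day × 14 days = 14 h
incandescent bulb: 0.045 kW × 14 h = 0.63 kWh
Total energy = 1558.835 kWh
Cost = 1558.835 × $0.11 = $171.47

$171.47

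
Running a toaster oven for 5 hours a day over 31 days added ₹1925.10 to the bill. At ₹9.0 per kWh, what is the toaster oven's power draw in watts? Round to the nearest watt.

1380 W

Energy = ₹1925.10 ÷ ₹9.0/kWh = 213.9 kWh
Runtime = 5 h/day × 31 days = 155 h
Power = 213.9 kWh ÷ 155 h = 1.38 kW = 1380 W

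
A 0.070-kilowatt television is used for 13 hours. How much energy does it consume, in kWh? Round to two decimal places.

0.91 kWh

Energy = 0.07 kW × 13 h = 0.91 kWh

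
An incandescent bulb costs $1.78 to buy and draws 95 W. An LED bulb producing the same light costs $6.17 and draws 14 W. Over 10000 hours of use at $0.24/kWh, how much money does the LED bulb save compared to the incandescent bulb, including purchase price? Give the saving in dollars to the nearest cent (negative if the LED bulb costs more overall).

incandescent bulb: $1.78 + (95/1000) kW × 10000 h × $0.24 = $1.78 + $228 = $229.78
LED bulb: $6.17 + (14/1000) kW × 10000 h × $0.24 = $6.17 + $33.6 = $39.77
Saving = $229.78 − $39.77 = $190.01

$190.01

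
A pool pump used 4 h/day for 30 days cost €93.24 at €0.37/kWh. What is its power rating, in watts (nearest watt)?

Energy = €93.24 ÷ €0.37/kWh = 252 kWh
Runtime = 4 h/day × 30 days = 120 h
Power = 252 kWh ÷ 120 h = 2.1 kW = 2100 W

2100 W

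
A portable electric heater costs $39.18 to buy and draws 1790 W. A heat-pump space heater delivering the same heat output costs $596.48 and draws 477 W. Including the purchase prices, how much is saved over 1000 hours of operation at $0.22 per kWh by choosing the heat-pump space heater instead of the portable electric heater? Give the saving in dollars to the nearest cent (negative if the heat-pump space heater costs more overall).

portable electric heater: $39.18 + (1790/1000) kW × 1000 h × $0.22 = $39.18 + $393.8 = $432.98
heat-pump space heater: $596.48 + (477/1000) kW × 1000 h × $0.22 = $596.48 + $104.94 = $701.42
Saving = $432.98 − $701.42 = −$268.44

-$268.44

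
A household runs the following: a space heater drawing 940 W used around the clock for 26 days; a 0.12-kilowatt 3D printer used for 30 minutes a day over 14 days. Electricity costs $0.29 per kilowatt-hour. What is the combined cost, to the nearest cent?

space heater: Runtime = 24 h × 26 = 624 h
space heater: 0.94 kW × 624 h = 586.56 kWh
3D printer: Runtime = 30 min × 14 = 420 min = 7 h
3D printer: 0.12 kW × 7 h = 0.84 kWh
Total energy = 587.4 kWh
Cost = 587.4 × $0.29 = $170.35

$170.35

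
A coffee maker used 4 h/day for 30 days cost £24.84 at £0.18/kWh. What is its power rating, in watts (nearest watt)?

1150 W

Energy = £24.84 ÷ £0.18/kWh = 138 kWh
Runtime = 4 h/day × 30 days = 120 h
Power = 138 kWh ÷ 120 h = 1.15 kW = 1150 W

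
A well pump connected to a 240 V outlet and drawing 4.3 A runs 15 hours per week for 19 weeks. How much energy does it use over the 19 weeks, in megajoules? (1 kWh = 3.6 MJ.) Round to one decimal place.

Power = 4.3 A × 240 V = 1032 W = 1.032 kW
Runtime = 15 h/week × 19 weeks = 285 h
Energy = 1.032 kW × 285 h = 294.12 kWh
= 294.12 × 3.6 MJ = 1058.8 MJ

1058.8 MJ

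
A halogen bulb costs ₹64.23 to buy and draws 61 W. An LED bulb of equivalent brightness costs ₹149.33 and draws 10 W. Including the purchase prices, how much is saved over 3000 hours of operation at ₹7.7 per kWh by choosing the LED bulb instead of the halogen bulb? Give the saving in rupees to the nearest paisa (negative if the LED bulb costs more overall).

halogen bulb: ₹64.23 + (61/1000) kW × 3000 h × ₹7.7 = ₹64.23 + ₹1409.1 = ₹1473.33
LED bulb: ₹149.33 + (10/1000) kW × 3000 h × ₹7.7 = ₹149.33 + ₹231 = ₹380.33
Saving = ₹1473.33 − ₹380.33 = ₹1093

₹1093.00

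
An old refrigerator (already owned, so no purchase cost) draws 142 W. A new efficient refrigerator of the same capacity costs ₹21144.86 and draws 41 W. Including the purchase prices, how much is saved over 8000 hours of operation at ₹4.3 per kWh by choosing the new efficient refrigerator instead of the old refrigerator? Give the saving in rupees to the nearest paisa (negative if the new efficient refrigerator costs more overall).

old refrigerator: ₹0.00 + (142/1000) kW × 8000 h × ₹4.3 = ₹0.00 + ₹4884.8 = ₹4884.8
new efficient refrigerator: ₹21144.86 + (41/1000) kW × 8000 h × ₹4.3 = ₹21144.86 + ₹1410.4 = ₹22555.26
Saving = ₹4884.8 − ₹22555.26 = −₹17670.46

-₹17670.46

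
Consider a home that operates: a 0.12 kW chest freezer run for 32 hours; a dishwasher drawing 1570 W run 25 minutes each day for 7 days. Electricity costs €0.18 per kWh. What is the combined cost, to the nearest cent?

chest freezer: 0.12 kW × 32 h = 3.84 kWh
dishwasher: Runtime = 25 min × 7 = 175 min = 2.916666… h
dishwasher: 1.57 kW × 2.916666… h = 4.579166… kWh
Total energy = 8.419166… kWh
Cost = 8.419166… × €0.18 = €1.52

€1.52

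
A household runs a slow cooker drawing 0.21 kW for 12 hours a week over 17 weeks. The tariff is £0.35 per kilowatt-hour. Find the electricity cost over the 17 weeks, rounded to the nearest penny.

Runtime = 12 h/week × 17 weeks = 204 h
Energy = 0.21 kW × 204 h = 42.84 kWh
Cost = 42.84 kWh × £0.35/kWh = £14.99

£14.99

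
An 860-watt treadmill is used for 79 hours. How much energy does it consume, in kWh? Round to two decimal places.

67.94 kWh

Energy = 0.86 kW × 79 h = 67.94 kWh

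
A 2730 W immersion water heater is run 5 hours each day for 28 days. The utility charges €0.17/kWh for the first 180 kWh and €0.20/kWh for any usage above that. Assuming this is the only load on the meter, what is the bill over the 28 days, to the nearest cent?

Runtime = 5 h/day × 28 days = 140 h
Energy = 2.73 kW × 140 h = 382.2 kWh
Tier 1 (0–180 kWh): 180 × €0.17 = €30.6
Above 180 kWh: 202.2 × €0.20 = €40.44
Bill = €71.04

€71.04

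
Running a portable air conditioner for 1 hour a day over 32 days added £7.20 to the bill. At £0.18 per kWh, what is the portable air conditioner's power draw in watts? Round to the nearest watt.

1250 W

Energy = £7.20 ÷ £0.18/kWh = 40 kWh
Runtime = 1 h/day × 32 days = 32 h
Power = 40 kWh ÷ 32 h = 1.25 kW = 1250 W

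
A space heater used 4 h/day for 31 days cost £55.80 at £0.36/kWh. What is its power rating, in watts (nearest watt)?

Energy = £55.80 ÷ £0.36/kWh = 155 kWh
Runtime = 4 h/day × 31 days = 124 h
Power = 155 kWh ÷ 124 h = 1.25 kW = 1250 W

1250 W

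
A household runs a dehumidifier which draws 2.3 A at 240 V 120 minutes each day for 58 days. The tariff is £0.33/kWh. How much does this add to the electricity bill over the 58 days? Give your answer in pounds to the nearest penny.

Power = 2.3 A × 240 V = 552 W = 0.552 kW
Runtime = 120 min × 58 = 6960 min = 116 h
Energy = 0.552 kW × 116 h = 64.032 kWh
Cost = 64.032 kWh × £0.33/kWh = £21.13

£21.13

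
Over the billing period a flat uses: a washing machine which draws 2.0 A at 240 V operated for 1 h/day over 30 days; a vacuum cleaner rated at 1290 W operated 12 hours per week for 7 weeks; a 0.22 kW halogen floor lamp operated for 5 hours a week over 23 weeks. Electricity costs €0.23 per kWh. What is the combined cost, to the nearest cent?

€34.05

washing machine: Power = 2.0 A × 240 V = 480 W = 0.48 kW
washing machine: Runtime = 1 h/day × 30 days = 30 h
washing machine: 0.48 kW × 30 h = 14.4 kWh
vacuum cleaner: Runtime = 12 h/week × 7 weeks = 84 h
vacuum cleaner: 1.29 kW × 84 h = 108.36 kWh
halogen floor lamp: Runtime = 5 h/week × 23 weeks = 115 h
halogen floor lamp: 0.22 kW × 115 h = 25.3 kWh
Total energy = 148.06 kWh
Cost = 148.06 × €0.23 = €34.05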